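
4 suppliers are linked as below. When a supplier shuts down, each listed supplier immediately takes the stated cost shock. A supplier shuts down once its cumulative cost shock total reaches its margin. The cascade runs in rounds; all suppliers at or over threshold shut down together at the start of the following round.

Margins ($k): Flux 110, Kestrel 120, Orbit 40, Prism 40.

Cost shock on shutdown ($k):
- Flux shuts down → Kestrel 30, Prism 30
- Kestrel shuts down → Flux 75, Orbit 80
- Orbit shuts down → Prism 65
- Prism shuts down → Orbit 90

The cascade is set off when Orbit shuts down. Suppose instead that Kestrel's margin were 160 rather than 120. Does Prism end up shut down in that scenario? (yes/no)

With Kestrel's margin at 160:
Round 1 — Orbit shuts down (initial).
  Prism: +65 → 65 ≥ 40
Round 2 — Prism shuts down.
No further shutdowns.

yes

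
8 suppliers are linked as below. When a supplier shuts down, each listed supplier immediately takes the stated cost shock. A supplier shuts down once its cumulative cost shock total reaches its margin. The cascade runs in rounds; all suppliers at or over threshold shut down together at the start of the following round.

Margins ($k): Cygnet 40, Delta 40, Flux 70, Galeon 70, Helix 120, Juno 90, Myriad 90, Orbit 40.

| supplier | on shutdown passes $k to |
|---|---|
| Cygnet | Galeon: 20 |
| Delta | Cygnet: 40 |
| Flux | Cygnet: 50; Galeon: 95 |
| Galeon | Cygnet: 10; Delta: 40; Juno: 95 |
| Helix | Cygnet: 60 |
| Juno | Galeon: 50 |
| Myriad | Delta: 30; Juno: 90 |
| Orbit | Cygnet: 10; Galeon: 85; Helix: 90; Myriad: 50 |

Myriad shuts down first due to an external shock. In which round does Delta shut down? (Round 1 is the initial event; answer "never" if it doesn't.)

Round 1 — Myriad shuts down (initial).
  Delta: +30 → 30 < 40
  Juno: +90 → 90 ≥ 90
Round 2 — Juno shuts down.
  Galeon: +50 → 50 < 70
No further shutdowns.

never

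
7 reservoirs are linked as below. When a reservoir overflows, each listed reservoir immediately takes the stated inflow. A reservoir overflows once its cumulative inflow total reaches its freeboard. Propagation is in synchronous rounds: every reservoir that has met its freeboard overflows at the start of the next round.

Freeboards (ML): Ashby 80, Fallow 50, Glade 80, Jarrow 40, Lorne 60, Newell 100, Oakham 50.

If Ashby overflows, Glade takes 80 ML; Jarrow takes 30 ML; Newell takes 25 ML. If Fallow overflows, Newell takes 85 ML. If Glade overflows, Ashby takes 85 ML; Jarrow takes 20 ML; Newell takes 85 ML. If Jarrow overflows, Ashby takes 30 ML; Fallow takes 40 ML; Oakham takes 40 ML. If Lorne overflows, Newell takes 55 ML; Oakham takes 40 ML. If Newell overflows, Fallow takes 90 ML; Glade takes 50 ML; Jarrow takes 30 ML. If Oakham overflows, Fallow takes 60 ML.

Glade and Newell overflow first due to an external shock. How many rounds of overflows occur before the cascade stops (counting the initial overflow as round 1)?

Round 1 — Glade, Newell overflow (initial).
  Ashby: +85 → 85 ≥ 80
  Fallow: +90 → 90 ≥ 50
  Jarrow: +20+30 → 50 ≥ 40
Round 2 — Ashby, Fallow, Jarrow overflow.
  Oakham: +40 → 40 < 50
No further overflows.

2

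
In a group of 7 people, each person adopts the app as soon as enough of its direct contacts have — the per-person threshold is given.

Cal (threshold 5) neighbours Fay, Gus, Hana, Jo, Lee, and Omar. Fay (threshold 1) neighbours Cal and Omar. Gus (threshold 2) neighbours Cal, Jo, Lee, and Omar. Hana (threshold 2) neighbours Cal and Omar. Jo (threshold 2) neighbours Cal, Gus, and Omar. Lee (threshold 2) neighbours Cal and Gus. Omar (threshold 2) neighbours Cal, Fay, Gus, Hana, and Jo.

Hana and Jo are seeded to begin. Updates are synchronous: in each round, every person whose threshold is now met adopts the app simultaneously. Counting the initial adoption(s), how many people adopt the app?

Round 1 — Hana, Jo adopt the app (initial).
Round 2 — checking thresholds:
  Cal: 2 of 6 neighbours < 5, holds.
  Gus: 1 of 4 neighbours < 2, holds.
  Omar: 2 of 5 neighbours ≥ 2, adopts the app.
Round 3 — checking thresholds:
  Cal: 3 of 6 neighbours < 5, holds.
  Fay: 1 of 2 neighbours ≥ 1, adopts the app.
  Gus: 2 of 4 neighbours ≥ 2, adopts the app.
Round 4 — checking thresholds:
  Cal: 5 of 6 neighbours ≥ 5, adopts the app.
  Lee: 1 of 2 neighbours < 2, holds.
Round 5 — checking thresholds:
  Lee: 2 of 2 neighbours ≥ 2, adopts the app.
Round 6 — no new adoptions; cascade stops.

7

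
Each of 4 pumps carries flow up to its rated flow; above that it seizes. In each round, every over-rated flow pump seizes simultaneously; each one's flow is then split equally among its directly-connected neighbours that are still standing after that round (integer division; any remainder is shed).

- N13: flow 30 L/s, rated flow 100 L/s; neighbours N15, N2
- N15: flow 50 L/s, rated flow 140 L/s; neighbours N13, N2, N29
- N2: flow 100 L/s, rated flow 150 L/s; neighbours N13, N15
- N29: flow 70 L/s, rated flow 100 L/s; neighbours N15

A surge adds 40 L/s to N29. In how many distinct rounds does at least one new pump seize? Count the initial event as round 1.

Round 1 — N29 at 110 > 100. N29 seizes.
  N29 sheds 110 L/s to N15: 110 each.
    N15: 50+110 = 160 > 140
Round 2 — N15 seizes.
  N15 sheds 160 L/s to N13, N2: 80 each.
    N13: 30+80 = 110 > 100
    N2: 100+80 = 180 > 150
Round 3 — N13, N2 seize.
  N13 sheds 110 L/s: no online neighbours, lost.
  N2 sheds 180 L/s: no online neighbours, lost.
No further seizures.

3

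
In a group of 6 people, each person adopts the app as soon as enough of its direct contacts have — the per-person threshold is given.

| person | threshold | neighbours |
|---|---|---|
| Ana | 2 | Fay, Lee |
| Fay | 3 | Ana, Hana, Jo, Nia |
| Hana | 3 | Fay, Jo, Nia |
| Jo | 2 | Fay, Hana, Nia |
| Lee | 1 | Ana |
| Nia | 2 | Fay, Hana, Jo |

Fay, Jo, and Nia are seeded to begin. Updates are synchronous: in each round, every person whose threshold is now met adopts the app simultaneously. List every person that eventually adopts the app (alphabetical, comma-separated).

Fay, Hana, Jo, Nia

Round 1 — Fay, Jo, Nia adopt the app (initial).
Round 2 — checking thresholds:
  Ana: 1 of 2 neighbours < 2, below threshold.
  Hana: 3 of 3 neighbours ≥ 3, adopts the app.
Round 3 — no new adoptions; cascade stops.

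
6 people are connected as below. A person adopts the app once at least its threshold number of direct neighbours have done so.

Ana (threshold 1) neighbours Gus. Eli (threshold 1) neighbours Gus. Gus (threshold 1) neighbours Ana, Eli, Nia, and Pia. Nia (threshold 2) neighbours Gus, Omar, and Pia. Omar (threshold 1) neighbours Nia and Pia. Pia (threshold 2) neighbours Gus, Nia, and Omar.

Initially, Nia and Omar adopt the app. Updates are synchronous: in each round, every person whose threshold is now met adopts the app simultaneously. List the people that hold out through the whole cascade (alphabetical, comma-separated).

none

Round 1 — Nia, Omar adopt the app (initial).
Round 2 — checking thresholds:
  Gus: 1 of 4 neighbours ≥ 1, adopts the app.
  Pia: 2 of 3 neighbours ≥ 2, adopts the app.
Round 3 — checking thresholds:
  Ana: 1 of 1 neighbours ≥ 1, adopts the app.
  Eli: 1 of 1 neighbours ≥ 1, adopts the app.
Round 4 — no new adoptions; cascade stops.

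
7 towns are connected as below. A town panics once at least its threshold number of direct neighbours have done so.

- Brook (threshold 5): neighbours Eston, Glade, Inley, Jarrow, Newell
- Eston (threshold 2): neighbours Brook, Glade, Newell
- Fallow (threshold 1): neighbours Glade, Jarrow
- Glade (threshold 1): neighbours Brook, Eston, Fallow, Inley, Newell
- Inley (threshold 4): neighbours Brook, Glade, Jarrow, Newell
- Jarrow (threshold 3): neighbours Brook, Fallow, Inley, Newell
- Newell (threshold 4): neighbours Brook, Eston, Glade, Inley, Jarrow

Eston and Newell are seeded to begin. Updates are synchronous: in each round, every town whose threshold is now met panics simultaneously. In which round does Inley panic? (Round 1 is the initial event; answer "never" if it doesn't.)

never

Round 1 — Eston, Newell panic (initial).
Round 2 — checking thresholds:
  Brook: 2 of 5 neighbours < 5, not yet.
  Glade: 2 of 5 neighbours ≥ 1, panics.
  Inley: 1 of 4 neighbours < 4, not yet.
  Jarrow: 1 of 4 neighbours < 3, not yet.
Round 3 — checking thresholds:
  Brook: 3 of 5 neighbours < 5, not yet.
  Fallow: 1 of 2 neighbours ≥ 1, panics.
  Inley: 2 of 4 neighbours < 4, not yet.
  Jarrow: 1 of 4 neighbours < 3, not yet.
Round 4 — no new panics; cascade stops.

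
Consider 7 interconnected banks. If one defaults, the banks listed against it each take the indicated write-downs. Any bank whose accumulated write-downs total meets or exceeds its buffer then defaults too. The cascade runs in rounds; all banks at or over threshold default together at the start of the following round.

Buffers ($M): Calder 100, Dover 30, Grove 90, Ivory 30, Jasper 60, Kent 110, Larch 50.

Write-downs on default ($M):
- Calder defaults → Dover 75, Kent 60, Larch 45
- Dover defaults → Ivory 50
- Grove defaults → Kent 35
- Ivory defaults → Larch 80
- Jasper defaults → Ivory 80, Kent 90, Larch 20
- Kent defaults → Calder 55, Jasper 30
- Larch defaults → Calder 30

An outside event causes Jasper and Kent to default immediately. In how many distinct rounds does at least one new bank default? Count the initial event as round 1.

Round 1 — Jasper, Kent default (initial).
  Calder: +55 → 55 < 100
  Ivory: +80 → 80 ≥ 30
  Larch: +20 → 20 < 50
Round 2 — Ivory defaults.
  Larch: +80 → 100 ≥ 50
Round 3 — Larch defaults.
  Calder: +30 → 85 < 100
No further defaults.

3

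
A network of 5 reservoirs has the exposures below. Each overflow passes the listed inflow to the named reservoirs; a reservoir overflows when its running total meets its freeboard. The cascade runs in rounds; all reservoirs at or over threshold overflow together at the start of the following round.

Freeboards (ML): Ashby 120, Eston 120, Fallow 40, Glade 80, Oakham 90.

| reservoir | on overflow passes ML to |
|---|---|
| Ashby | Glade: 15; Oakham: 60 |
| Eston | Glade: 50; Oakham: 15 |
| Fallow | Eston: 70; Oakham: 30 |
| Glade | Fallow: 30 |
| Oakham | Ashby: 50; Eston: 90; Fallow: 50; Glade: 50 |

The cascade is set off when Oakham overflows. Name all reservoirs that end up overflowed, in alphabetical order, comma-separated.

Eston, Fallow, Glade, Oakham

Round 1 — Oakham overflows (initial).
  Ashby: +50 → 50 < 120
  Eston: +90 → 90 < 120
  Fallow: +50 → 50 ≥ 40
  Glade: +50 → 50 < 80
Round 2 — Fallow overflows.
  Eston: +70 → 160 ≥ 120
Round 3 — Eston overflows.
  Glade: +50 → 100 ≥ 80
Round 4 — Glade overflows.
No further overflows.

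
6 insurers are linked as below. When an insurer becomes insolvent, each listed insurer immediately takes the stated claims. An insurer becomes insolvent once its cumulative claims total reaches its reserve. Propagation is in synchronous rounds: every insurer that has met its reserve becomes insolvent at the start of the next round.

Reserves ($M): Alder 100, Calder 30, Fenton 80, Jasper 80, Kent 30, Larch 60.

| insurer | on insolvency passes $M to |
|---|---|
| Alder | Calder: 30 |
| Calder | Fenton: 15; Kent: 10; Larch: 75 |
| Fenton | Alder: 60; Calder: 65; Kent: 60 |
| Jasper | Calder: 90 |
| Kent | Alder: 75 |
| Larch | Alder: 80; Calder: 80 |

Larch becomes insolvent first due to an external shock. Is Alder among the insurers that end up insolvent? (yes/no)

Round 1 — Larch becomes insolvent (initial).
  Alder: +80 → 80 < 100
  Calder: +80 → 80 ≥ 30
Round 2 — Calder becomes insolvent.
  Fenton: +15 → 15 < 80
  Kent: +10 → 10 < 30
No further insolvencies.

no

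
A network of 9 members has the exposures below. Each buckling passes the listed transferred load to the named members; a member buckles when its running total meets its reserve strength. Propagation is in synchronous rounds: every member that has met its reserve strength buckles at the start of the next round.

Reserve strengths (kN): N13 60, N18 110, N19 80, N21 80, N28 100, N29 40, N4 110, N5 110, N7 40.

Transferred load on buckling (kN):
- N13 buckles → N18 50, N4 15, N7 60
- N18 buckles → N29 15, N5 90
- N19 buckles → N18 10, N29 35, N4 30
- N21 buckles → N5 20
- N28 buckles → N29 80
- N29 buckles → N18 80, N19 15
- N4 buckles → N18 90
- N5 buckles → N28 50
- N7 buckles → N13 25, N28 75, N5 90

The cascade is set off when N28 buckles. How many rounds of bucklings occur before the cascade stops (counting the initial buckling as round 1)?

Round 1 — N28 buckles (initial).
  N29: +80 → 80 ≥ 40
Round 2 — N29 buckles.
  N18: +80 → 80 < 110
  N19: +15 → 15 < 80
No further bucklings.

2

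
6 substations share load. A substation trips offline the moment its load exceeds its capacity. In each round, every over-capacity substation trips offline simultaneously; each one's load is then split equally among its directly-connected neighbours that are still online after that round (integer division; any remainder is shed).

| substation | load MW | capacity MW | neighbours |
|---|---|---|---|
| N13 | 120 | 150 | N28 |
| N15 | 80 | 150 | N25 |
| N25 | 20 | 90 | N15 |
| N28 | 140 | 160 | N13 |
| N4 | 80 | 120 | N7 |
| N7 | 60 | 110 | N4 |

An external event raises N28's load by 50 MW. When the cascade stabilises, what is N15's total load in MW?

80

Round 1 — N28 at 190 > 160. N28 trips offline.
  N28 sheds 190 MW to N13: 190 each.
    N13: 120+190 = 310 > 150
Round 2 — N13 trips offline.
  N13 sheds 310 MW: no online neighbours, lost.
No further trips.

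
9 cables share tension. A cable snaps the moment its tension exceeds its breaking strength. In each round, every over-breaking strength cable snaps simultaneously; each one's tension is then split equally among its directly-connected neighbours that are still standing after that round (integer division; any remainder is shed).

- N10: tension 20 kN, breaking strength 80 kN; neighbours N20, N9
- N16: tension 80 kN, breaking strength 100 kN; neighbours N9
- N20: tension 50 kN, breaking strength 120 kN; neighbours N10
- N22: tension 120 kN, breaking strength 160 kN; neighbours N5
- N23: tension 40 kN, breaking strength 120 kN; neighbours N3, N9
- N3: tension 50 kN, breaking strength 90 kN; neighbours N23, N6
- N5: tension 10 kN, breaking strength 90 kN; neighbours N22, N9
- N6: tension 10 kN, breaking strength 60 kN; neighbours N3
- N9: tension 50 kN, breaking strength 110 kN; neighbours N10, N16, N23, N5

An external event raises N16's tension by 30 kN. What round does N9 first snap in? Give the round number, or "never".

2

Round 1 — N16 at 110 > 100. N16 snaps.
  N16 sheds 110 kN to N9: 110 each.
    N9: 50+110 = 160 > 110
Round 2 — N9 snaps.
  N9 sheds 160 kN to N10, N23, N5: 53 each (1 lost).
    N10: 20+53 = 73 ≤ 80
    N23: 40+53 = 93 ≤ 120
    N5: 10+53 = 63 ≤ 90
No further breaks.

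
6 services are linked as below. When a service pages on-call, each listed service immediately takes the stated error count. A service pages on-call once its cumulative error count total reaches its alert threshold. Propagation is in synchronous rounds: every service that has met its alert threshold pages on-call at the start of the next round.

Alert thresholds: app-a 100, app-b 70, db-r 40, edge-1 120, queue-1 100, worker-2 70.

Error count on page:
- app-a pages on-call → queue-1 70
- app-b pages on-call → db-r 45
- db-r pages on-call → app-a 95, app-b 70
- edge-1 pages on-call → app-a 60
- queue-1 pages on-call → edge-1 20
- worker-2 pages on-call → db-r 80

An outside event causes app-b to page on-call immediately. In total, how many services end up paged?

2

Round 1 — app-b pages on-call (initial).
  db-r: +45 → 45 ≥ 40
Round 2 — db-r pages on-call.
  app-a: +95 → 95 < 100
No further pages.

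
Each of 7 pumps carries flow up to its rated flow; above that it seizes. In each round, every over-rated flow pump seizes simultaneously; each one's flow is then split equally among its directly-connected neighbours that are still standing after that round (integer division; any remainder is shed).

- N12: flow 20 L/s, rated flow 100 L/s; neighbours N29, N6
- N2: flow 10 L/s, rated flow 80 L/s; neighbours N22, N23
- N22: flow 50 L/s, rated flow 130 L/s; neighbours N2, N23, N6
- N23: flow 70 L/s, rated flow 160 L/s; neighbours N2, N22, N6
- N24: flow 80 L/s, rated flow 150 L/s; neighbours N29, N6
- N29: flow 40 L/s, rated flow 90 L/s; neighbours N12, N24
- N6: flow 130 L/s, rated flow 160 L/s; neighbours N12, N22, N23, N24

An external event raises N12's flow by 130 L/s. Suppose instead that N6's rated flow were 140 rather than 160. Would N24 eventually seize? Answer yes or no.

With N6's rated flow at 140:
Round 1 — N12 at 150 > 100. N12 seizes.
  N12 sheds 150 L/s to N29, N6: 75 each.
    N29: 40+75 = 115 > 90
    N6: 130+75 = 205 > 140
Round 2 — N29, N6 seize.
  N29 sheds 115 L/s to N24: 115 each.
    N24: 80+115 = 195 > 150
  N6 sheds 205 L/s to N22, N23, N24: 68 each (1 lost).
    N22: 50+68 = 118 ≤ 130
    N23: 70+68 = 138 ≤ 160
    N24: 195+68 = 263 > 150
Round 3 — N24 seizes.
  N24 sheds 263 L/s: no online neighbours, lost.
No further seizures.

yes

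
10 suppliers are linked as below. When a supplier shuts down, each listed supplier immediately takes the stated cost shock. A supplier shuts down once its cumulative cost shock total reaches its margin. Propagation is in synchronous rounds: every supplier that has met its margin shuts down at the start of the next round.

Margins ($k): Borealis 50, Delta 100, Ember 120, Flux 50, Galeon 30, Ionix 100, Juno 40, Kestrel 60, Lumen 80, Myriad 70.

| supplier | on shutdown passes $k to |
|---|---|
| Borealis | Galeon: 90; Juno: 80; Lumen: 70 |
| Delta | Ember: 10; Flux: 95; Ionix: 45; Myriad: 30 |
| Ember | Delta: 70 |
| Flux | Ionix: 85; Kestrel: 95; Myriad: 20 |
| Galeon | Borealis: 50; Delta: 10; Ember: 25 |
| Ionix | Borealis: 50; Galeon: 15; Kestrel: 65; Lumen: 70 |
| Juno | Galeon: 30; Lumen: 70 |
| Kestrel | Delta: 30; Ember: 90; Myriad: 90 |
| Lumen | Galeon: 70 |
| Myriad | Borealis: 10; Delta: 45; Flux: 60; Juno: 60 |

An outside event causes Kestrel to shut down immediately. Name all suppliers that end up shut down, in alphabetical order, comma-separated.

Round 1 — Kestrel shuts down (initial).
  Delta: +30 → 30 < 100
  Ember: +90 → 90 < 120
  Myriad: +90 → 90 ≥ 70
Round 2 — Myriad shuts down.
  Borealis: +10 → 10 < 50
  Delta: +45 → 75 < 100
  Flux: +60 → 60 ≥ 50
  Juno: +60 → 60 ≥ 40
Round 3 — Flux, Juno shut down.
  Galeon: +30 → 30 ≥ 30
  Ionix: +85 → 85 < 100
  Lumen: +70 → 70 < 80
Round 4 — Galeon shuts down.
  Borealis: +50 → 60 ≥ 50
  Delta: +10 → 85 < 100
  Ember: +25 → 115 < 120
Round 5 — Borealis shuts down.
  Lumen: +70 → 140 ≥ 80
Round 6 — Lumen shuts down.
No further shutdowns.

Borealis, Flux, Galeon, Juno, Kestrel, Lumen, Myriad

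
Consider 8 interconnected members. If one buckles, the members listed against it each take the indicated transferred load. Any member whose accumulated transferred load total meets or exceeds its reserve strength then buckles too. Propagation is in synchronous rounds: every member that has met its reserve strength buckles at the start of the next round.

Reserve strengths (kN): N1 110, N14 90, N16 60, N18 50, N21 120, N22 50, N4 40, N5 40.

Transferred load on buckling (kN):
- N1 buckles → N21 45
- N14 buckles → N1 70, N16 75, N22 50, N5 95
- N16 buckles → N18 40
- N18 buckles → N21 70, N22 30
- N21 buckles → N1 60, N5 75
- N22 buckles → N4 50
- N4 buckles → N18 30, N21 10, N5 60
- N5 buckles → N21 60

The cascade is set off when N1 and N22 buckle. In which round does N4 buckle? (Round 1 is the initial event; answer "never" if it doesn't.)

2

Round 1 — N1, N22 buckle (initial).
  N21: +45 → 45 < 120
  N4: +50 → 50 ≥ 40
Round 2 — N4 buckles.
  N18: +30 → 30 < 50
  N21: +10 → 55 < 120
  N5: +60 → 60 ≥ 40
Round 3 — N5 buckles.
  N21: +60 → 115 < 120
No further bucklings.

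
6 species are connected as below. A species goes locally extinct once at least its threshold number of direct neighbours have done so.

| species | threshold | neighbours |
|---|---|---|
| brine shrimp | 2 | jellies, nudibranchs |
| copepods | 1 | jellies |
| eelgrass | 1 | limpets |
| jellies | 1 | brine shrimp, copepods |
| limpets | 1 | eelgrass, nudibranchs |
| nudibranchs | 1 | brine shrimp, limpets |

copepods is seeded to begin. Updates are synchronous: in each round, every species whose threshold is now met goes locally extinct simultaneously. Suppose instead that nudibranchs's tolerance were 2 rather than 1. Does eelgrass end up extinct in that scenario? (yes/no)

With nudibranchs's tolerance at 2:
Round 1 — copepods goes locally extinct (initial).
Round 2 — checking thresholds:
  jellies: 1 of 2 neighbours ≥ 1, goes locally extinct.
Round 3 — no new extinctions; cascade stops.

no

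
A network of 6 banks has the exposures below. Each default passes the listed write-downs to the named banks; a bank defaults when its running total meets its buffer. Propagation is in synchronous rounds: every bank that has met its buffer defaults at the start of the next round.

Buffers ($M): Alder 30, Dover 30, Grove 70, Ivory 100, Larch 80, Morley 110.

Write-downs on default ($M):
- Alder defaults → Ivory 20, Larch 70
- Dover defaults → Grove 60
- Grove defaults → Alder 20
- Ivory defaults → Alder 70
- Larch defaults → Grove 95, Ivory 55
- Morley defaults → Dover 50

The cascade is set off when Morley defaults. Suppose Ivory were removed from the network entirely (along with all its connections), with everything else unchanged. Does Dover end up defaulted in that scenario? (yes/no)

yes

With Ivory removed:
Round 1 — Morley defaults (initial).
  Dover: +50 → 50 ≥ 30
Round 2 — Dover defaults.
  Grove: +60 → 60 < 70
No further defaults.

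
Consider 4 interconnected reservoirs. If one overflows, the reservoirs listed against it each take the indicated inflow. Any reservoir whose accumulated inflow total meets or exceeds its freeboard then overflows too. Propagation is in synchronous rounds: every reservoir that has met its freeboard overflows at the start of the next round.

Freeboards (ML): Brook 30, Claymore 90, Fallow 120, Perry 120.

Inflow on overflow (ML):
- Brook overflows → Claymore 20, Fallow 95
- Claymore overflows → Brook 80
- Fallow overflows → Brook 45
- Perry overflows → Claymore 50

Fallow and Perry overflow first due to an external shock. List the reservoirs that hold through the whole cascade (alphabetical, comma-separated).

Round 1 — Fallow, Perry overflow (initial).
  Brook: +45 → 45 ≥ 30
  Claymore: +50 → 50 < 90
Round 2 — Brook overflows.
  Claymore: +20 → 70 < 90
No further overflows.

Claymore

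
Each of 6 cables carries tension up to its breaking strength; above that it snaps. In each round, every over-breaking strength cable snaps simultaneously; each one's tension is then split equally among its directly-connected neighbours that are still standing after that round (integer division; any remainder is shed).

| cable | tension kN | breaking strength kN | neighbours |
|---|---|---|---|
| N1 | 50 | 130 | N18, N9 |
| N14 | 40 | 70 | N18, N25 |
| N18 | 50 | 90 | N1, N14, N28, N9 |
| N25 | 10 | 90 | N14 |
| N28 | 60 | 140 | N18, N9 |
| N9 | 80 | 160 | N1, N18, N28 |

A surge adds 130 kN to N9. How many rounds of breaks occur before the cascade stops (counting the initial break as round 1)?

Round 1 — N9 at 210 > 160. N9 snaps.
  N9 sheds 210 kN to N1, N18, N28: 70 each.
    N1: 50+70 = 120 ≤ 130
    N18: 50+70 = 120 > 90
    N28: 60+70 = 130 ≤ 140
Round 2 — N18 snaps.
  N18 sheds 120 kN to N1, N14, N28: 40 each.
    N1: 120+40 = 160 > 130
    N14: 40+40 = 80 > 70
    N28: 130+40 = 170 > 140
Round 3 — N1, N14, N28 snap.
  N1 sheds 160 kN: no online neighbours, lost.
  N14 sheds 80 kN to N25: 80 each.
    N25: 10+80 = 90 ≤ 90
  N28 sheds 170 kN: no online neighbours, lost.
No further breaks.

3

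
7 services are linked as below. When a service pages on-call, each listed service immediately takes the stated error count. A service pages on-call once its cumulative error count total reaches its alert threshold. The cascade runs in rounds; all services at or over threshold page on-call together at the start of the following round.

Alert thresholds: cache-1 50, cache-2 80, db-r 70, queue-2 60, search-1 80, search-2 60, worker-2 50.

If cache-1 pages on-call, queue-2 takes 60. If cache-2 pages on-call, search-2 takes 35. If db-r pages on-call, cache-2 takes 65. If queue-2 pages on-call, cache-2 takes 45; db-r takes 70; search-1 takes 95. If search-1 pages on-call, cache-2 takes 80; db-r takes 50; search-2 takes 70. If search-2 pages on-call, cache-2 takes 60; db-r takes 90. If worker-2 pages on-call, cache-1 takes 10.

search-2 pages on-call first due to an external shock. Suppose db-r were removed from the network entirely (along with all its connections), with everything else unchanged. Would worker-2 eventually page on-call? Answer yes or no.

With db-r removed:
Round 1 — search-2 pages on-call (initial).
  cache-2: +60 → 60 < 80
No further pages.

no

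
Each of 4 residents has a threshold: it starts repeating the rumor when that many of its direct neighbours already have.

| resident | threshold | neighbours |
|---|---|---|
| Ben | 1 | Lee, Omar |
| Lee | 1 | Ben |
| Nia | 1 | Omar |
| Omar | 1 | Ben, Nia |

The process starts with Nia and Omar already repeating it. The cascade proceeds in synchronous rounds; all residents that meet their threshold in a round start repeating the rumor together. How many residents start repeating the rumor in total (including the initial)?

4

Round 1 — Nia, Omar start repeating the rumor (initial).
Round 2 — checking thresholds:
  Ben: 1 of 2 neighbours ≥ 1, starts repeating the rumor.
Round 3 — checking thresholds:
  Lee: 1 of 1 neighbours ≥ 1, starts repeating the rumor.
Round 4 — no new spreads; cascade stops.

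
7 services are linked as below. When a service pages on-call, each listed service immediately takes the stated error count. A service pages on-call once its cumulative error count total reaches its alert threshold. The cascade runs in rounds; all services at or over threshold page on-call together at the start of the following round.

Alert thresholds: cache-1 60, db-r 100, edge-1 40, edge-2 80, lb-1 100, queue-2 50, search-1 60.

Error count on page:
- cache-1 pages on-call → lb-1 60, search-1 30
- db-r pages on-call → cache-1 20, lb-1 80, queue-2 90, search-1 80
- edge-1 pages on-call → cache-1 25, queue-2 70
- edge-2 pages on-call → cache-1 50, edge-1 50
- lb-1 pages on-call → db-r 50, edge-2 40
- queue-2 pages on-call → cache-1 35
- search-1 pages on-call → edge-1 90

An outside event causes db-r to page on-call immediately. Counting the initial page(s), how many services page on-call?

Round 1 — db-r pages on-call (initial).
  cache-1: +20 → 20 < 60
  lb-1: +80 → 80 < 100
  queue-2: +90 → 90 ≥ 50
  search-1: +80 → 80 ≥ 60
Round 2 — queue-2, search-1 page on-call.
  cache-1: +35 → 55 < 60
  edge-1: +90 → 90 ≥ 40
Round 3 — edge-1 pages on-call.
  cache-1: +25 → 80 ≥ 60
Round 4 — cache-1 pages on-call.
  lb-1: +60 → 140 ≥ 100
Round 5 — lb-1 pages on-call.
  edge-2: +40 → 40 < 80
No further pages.

6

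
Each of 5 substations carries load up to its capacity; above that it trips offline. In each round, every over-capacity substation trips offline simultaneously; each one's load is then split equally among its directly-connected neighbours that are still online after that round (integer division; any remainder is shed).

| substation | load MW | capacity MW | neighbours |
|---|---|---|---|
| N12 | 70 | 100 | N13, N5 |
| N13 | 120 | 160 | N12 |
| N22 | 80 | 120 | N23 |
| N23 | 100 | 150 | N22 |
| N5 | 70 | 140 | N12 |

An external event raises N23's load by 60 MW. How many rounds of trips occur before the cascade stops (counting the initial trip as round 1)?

Round 1 — N23 at 160 > 150. N23 trips offline.
  N23 sheds 160 MW to N22: 160 each.
    N22: 80+160 = 240 > 120
Round 2 — N22 trips offline.
  N22 sheds 240 MW: no online neighbours, lost.
No further trips.

2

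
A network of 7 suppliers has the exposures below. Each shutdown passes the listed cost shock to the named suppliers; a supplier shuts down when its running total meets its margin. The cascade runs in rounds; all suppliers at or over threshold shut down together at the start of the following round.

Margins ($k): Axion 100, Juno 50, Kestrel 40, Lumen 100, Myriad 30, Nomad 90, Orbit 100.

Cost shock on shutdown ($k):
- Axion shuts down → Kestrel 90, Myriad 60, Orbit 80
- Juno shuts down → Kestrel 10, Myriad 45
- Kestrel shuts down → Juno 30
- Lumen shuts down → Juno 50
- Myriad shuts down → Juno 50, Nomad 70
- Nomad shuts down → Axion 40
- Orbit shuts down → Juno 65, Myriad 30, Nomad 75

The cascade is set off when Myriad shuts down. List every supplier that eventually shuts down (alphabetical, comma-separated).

Round 1 — Myriad shuts down (initial).
  Juno: +50 → 50 ≥ 50
  Nomad: +70 → 70 < 90
Round 2 — Juno shuts down.
  Kestrel: +10 → 10 < 40
No further shutdowns.

Juno, Myriad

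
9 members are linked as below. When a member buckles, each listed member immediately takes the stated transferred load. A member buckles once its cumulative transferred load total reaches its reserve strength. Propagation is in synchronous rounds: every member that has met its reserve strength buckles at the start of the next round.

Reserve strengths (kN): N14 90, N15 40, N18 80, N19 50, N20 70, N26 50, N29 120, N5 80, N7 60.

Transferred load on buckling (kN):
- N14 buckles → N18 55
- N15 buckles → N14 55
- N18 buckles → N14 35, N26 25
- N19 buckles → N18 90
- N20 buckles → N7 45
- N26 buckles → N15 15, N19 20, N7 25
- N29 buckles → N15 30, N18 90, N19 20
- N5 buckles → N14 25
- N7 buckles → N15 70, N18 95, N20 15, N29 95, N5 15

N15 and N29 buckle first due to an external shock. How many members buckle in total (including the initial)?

4

Round 1 — N15, N29 buckle (initial).
  N14: +55 → 55 < 90
  N18: +90 → 90 ≥ 80
  N19: +20 → 20 < 50
Round 2 — N18 buckles.
  N14: +35 → 90 ≥ 90
  N26: +25 → 25 < 50
Round 3 — N14 buckles.
No further bucklings.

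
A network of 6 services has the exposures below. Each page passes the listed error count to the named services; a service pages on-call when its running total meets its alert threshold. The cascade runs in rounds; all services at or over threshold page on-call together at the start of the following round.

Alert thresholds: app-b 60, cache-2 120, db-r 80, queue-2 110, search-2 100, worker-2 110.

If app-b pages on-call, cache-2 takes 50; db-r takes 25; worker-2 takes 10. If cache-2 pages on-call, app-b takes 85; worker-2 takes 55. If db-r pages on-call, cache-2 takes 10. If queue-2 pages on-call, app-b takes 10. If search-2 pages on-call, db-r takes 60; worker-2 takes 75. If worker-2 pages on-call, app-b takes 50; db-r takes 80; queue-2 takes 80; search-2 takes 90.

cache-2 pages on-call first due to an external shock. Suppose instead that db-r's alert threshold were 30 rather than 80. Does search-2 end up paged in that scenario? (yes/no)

With db-r's alert threshold at 30:
Round 1 — cache-2 pages on-call (initial).
  app-b: +85 → 85 ≥ 60
  worker-2: +55 → 55 < 110
Round 2 — app-b pages on-call.
  db-r: +25 → 25 < 30
  worker-2: +10 → 65 < 110
No further pages.

no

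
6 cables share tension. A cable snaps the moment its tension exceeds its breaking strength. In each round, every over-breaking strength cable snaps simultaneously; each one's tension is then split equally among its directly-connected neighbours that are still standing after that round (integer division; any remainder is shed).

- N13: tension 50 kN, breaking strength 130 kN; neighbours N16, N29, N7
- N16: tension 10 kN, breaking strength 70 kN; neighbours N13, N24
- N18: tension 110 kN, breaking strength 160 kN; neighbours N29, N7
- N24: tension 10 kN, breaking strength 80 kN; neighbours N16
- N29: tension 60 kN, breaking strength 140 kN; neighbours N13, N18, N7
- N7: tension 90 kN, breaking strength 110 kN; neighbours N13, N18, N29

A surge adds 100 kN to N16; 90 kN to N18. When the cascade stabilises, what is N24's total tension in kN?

65

Round 1 — N16 at 110 > 70; N18 at 200 > 160. N16, N18 snap.
  N16 sheds 110 kN to N13, N24: 55 each.
    N13: 50+55 = 105 ≤ 130
    N24: 10+55 = 65 ≤ 80
  N18 sheds 200 kN to N29, N7: 100 each.
    N29: 60+100 = 160 > 140
    N7: 90+100 = 190 > 110
Round 2 — N29, N7 snap.
  N29 sheds 160 kN to N13: 160 each.
    N13: 105+160 = 265 > 130
  N7 sheds 190 kN to N13: 190 each.
    N13: 265+190 = 455 > 130
Round 3 — N13 snaps.
  N13 sheds 455 kN: no online neighbours, lost.
No further breaks.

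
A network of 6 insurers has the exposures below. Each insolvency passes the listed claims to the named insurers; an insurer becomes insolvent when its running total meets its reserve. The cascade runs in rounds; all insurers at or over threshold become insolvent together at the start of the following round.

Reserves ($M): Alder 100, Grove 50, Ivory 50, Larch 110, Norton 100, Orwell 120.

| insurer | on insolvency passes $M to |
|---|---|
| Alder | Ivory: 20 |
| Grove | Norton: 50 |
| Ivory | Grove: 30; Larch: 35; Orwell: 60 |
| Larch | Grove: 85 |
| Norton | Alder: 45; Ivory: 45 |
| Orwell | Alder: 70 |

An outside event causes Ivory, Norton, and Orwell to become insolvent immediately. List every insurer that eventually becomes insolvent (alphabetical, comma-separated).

Alder, Ivory, Norton, Orwell

Round 1 — Ivory, Norton, Orwell become insolvent (initial).
  Alder: +45+70 → 115 ≥ 100
  Grove: +30 → 30 < 50
  Larch: +35 → 35 < 110
Round 2 — Alder becomes insolvent.
No further insolvencies.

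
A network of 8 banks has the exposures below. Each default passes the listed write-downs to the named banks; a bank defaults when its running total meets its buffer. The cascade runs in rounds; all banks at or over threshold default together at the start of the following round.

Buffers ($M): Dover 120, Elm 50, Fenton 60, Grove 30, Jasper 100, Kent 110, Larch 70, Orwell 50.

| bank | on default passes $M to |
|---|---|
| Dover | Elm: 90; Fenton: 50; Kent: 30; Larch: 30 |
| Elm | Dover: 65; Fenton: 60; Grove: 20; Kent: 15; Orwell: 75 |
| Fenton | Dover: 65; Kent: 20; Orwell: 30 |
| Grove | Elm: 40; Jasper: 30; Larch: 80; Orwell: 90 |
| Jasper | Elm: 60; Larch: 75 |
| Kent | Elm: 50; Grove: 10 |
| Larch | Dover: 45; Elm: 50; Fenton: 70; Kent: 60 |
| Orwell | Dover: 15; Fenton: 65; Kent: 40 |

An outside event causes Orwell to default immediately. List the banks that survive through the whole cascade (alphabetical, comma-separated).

Dover, Elm, Grove, Jasper, Kent, Larch

Round 1 — Orwell defaults (initial).
  Dover: +15 → 15 < 120
  Fenton: +65 → 65 ≥ 60
  Kent: +40 → 40 < 110
Round 2 — Fenton defaults.
  Dover: +65 → 80 < 120
  Kent: +20 → 60 < 110
No further defaults.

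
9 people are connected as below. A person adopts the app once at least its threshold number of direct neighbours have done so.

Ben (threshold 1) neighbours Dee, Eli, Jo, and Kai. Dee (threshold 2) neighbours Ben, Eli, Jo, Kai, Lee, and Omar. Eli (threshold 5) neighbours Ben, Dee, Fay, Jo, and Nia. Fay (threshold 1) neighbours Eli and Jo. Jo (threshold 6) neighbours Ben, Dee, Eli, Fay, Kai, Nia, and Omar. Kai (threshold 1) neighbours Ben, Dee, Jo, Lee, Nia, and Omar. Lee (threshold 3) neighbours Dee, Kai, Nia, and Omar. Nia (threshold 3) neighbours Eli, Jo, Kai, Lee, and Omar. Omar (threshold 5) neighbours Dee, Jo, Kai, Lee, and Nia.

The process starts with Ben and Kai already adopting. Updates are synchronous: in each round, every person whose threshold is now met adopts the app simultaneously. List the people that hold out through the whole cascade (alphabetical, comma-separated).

Round 1 — Ben, Kai adopt the app (initial).
Round 2 — checking thresholds:
  Dee: 2 of 6 neighbours ≥ 2, adopts the app.
  Eli: 1 of 5 neighbours < 5, below threshold.
  Jo: 2 of 7 neighbours < 6, below threshold.
  Lee: 1 of 4 neighbours < 3, below threshold.
  Nia: 1 of 5 neighbours < 3, below threshold.
  Omar: 1 of 5 neighbours < 5, below threshold.
Round 3 — no new adoptions; cascade stops.

Eli, Fay, Jo, Lee, Nia, Omar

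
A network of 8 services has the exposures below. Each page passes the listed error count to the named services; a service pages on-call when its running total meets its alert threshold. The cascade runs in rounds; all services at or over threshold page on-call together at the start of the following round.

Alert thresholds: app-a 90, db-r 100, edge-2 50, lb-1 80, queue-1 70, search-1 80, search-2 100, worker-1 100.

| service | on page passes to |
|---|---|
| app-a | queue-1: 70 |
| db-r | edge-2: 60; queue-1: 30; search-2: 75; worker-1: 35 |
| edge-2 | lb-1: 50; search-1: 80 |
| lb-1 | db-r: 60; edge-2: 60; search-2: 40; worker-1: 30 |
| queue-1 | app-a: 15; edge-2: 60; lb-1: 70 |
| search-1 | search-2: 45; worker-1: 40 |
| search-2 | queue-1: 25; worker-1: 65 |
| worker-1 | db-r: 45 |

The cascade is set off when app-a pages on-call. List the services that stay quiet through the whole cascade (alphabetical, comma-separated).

Round 1 — app-a pages on-call (initial).
  queue-1: +70 → 70 ≥ 70
Round 2 — queue-1 pages on-call.
  edge-2: +60 → 60 ≥ 50
  lb-1: +70 → 70 < 80
Round 3 — edge-2 pages on-call.
  lb-1: +50 → 120 ≥ 80
  search-1: +80 → 80 ≥ 80
Round 4 — lb-1, search-1 page on-call.
  db-r: +60 → 60 < 100
  search-2: +40+45 → 85 < 100
  worker-1: +30+40 → 70 < 100
No further pages.

db-r, search-2, worker-1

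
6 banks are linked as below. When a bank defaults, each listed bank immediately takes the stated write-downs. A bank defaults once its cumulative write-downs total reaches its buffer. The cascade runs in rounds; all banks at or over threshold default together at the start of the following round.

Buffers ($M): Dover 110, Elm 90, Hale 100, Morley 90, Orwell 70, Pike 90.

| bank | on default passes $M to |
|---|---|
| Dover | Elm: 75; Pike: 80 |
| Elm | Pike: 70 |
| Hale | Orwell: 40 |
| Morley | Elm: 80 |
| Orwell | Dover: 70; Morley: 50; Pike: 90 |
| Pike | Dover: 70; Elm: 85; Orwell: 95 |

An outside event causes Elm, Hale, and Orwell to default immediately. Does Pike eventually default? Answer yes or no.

Round 1 — Elm, Hale, Orwell default (initial).
  Dover: +70 → 70 < 110
  Morley: +50 → 50 < 90
  Pike: +70+90 → 160 ≥ 90
Round 2 — Pike defaults.
  Dover: +70 → 140 ≥ 110
Round 3 — Dover defaults.
No further defaults.

yes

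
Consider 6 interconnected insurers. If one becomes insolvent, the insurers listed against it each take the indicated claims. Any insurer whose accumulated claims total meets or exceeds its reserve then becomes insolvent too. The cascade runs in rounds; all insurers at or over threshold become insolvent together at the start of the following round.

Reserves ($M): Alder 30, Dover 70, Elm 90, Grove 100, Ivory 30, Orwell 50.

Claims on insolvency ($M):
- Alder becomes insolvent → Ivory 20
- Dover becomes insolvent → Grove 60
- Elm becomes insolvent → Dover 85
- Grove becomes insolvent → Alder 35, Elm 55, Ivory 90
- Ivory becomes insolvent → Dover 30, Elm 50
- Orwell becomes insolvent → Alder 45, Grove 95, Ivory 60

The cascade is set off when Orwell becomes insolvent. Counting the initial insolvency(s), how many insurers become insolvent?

3

Round 1 — Orwell becomes insolvent (initial).
  Alder: +45 → 45 ≥ 30
  Grove: +95 → 95 < 100
  Ivory: +60 → 60 ≥ 30
Round 2 — Alder, Ivory become insolvent.
  Dover: +30 → 30 < 70
  Elm: +50 → 50 < 90
No further insolvencies.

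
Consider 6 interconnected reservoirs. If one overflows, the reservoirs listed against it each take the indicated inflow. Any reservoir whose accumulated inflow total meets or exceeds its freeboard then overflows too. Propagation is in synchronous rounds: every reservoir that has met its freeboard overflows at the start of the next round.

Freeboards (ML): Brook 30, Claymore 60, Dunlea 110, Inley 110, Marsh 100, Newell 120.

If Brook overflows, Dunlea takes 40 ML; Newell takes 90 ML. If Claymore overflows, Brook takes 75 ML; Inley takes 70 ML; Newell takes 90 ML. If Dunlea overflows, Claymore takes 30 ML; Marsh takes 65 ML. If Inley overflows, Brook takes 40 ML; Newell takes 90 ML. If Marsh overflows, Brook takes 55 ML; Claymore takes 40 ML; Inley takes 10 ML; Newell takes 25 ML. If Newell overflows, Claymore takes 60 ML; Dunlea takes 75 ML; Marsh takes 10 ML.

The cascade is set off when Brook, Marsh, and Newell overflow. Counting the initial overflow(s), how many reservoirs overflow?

5

Round 1 — Brook, Marsh, Newell overflow (initial).
  Claymore: +40+60 → 100 ≥ 60
  Dunlea: +40+75 → 115 ≥ 110
  Inley: +10 → 10 < 110
Round 2 — Claymore, Dunlea overflow.
  Inley: +70 → 80 < 110
No further overflows.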